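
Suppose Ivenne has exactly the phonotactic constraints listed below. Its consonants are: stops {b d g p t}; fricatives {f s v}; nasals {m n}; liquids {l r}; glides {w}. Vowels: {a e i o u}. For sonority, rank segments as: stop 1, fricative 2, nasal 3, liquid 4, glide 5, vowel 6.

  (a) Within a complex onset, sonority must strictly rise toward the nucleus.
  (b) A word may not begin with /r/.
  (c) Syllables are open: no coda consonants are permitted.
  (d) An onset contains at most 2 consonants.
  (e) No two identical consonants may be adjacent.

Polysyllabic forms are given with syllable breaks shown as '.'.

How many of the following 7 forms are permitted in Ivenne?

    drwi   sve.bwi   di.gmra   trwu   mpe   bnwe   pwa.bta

0

drwi — violates constraint (d): syllable 1 onset /drw/ has 3 consonants (> 2) → not permitted
sve.bwi — violates constraint (a): syllable 1 onset /sv/: /s/ (fricative, 2) → /v/ (fricative, 2) does not rise → not permitted
di.gmra — violates constraint (d): syllable 2 onset /gmr/ has 3 consonants (> 2) → not permitted
trwu — violates constraint (d): syllable 1 onset /trw/ has 3 consonants (> 2) → not permitted
mpe — violates constraint (a): syllable 1 onset /mp/: /m/ (nasal, 3) → /p/ (stop, 1) does not rise → not permitted
bnwe — violates constraint (d): syllable 1 onset /bnw/ has 3 consonants (> 2) → not permitted
pwa.bta — violates constraint (a): syllable 2 onset /bt/: /b/ (stop, 1) → /t/ (stop, 1) does not rise → not permitted
No form is permitted → 0.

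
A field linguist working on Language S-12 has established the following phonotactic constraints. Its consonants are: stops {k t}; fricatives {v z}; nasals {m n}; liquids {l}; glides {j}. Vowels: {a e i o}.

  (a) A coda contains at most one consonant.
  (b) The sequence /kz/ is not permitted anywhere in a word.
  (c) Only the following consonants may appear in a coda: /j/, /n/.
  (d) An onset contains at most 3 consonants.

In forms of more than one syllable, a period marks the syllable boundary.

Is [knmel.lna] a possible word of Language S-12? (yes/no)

no

[knmel.lna] — violates constraint (c): syllable 1 coda contains /l/, which is not a licensed coda consonant → illicit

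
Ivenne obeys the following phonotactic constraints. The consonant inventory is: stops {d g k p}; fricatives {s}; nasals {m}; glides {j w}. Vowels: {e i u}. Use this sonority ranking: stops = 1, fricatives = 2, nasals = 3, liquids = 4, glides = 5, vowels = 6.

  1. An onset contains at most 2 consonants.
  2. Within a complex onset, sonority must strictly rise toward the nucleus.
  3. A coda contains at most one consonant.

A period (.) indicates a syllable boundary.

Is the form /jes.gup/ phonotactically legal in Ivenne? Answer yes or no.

/jes.gup/ — σ1 onset /j/, coda /s/ ok; σ2 onset /g/, coda /p/ ok → phonotactically legal

yes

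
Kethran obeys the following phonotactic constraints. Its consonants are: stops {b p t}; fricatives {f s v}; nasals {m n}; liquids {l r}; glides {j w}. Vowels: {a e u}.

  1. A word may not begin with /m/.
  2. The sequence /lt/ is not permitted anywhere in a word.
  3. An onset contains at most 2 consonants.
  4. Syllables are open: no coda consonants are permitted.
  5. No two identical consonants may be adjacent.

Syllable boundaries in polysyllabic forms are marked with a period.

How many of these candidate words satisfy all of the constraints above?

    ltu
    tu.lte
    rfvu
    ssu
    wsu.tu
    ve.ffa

ltu — violates constraint 2: contains banned sequence /lt/ → illicit
tu.lte — violates constraint 2: contains banned sequence /lt/ → illicit
rfvu — violates constraint 3: syllable 1 onset /rfv/ has 3 consonants (> 2) → illicit
ssu — violates constraint 5: adjacent identical consonants /ss/ → illicit
wsu.tu — σ1 onset /ws/ (2C), coda /∅/ ok; σ2 onset /t/, coda /∅/ ok → licit
ve.ffa — violates constraint 5: adjacent identical consonants /ff/ → illicit
Licit: wsu.tu → 1.

1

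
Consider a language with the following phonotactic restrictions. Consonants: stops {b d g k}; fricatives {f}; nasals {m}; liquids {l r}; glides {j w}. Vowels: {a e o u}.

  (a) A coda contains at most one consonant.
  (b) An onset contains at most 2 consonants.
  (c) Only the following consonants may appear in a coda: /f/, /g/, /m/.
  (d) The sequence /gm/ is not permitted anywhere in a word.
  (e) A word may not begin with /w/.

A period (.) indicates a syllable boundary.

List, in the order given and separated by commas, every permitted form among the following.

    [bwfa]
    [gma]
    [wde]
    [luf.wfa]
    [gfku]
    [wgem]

[bwfa] — violates constraint (b): syllable 1 onset /bwf/ has 3 consonants (> 2) → not permitted
[gma] — violates constraint (d): contains banned sequence /gm/ → not permitted
[wde] — violates constraint (e): word begins with /w/ → not permitted
[luf.wfa] — σ1 onset /l/, coda /f/ ok; σ2 onset /wf/ (2C), coda /∅/ ok → permitted
[gfku] — violates constraint (b): syllable 1 onset /gfk/ has 3 consonants (> 2) → not permitted
[wgem] — violates constraint (e): word begins with /w/ → not permitted

[luf.wfa]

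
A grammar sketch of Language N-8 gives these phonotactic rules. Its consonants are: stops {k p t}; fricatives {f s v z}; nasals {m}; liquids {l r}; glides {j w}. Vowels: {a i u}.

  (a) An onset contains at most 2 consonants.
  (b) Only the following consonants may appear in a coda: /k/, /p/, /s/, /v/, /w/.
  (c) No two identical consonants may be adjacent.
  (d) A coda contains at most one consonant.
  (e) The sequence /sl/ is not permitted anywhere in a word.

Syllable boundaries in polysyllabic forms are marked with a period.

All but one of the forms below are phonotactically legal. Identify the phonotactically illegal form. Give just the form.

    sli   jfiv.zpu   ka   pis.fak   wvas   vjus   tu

sli

sli — violates constraint (e): contains banned sequence /sl/ → phonotactically illegal
jfiv.zpu — σ1 onset /jf/ (2C), coda /v/ ok; σ2 onset /zp/ (2C), coda /∅/ ok → phonotactically legal
ka — σ1 onset /k/, coda /∅/ ok → phonotactically legal
pis.fak — σ1 onset /p/, coda /s/ ok; σ2 onset /f/, coda /k/ ok → phonotactically legal
wvas — σ1 onset /wv/ (2C), coda /s/ ok → phonotactically legal
vjus — σ1 onset /vj/ (2C), coda /s/ ok → phonotactically legal
tu — σ1 onset /t/, coda /∅/ ok → phonotactically legal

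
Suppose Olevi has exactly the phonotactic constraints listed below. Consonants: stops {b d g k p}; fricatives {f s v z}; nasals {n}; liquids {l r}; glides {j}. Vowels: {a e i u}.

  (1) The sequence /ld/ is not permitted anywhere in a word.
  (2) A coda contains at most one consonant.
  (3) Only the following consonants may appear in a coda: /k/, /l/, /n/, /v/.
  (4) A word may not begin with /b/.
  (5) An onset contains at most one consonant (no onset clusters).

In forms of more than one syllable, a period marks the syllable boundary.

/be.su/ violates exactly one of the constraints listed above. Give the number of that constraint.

/be.su/: word begins with /b/.
This is a violation of constraint 4: "A word may not begin with /b/."
The remaining constraints (1, 2, 3, 5) are satisfied.

4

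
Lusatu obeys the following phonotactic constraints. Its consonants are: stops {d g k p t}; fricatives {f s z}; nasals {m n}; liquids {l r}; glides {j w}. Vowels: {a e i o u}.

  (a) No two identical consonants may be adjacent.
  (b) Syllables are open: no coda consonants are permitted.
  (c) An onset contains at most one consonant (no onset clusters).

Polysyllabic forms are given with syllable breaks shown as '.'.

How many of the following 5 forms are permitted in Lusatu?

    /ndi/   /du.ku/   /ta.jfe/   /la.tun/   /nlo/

/ndi/ — violates constraint (c): syllable 1 onset /nd/ has 2 consonants (> 1) → not permitted
/du.ku/ — σ1 onset /d/, coda /∅/ ok; σ2 onset /k/, coda /∅/ ok → permitted
/ta.jfe/ — violates constraint (c): syllable 2 onset /jf/ has 2 consonants (> 1) → not permitted
/la.tun/ — violates constraint (b): syllable 2 coda /n/ has 1 consonant (> 0) → not permitted
/nlo/ — violates constraint (c): syllable 1 onset /nl/ has 2 consonants (> 1) → not permitted
Permitted: /du.ku/ → 1.

1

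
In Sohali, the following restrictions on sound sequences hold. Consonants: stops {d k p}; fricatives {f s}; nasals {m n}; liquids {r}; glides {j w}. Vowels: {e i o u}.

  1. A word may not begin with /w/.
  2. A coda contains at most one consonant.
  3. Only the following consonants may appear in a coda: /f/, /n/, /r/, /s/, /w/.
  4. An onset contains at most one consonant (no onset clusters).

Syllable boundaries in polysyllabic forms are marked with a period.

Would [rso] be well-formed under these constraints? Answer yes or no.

no

[rso] — violates constraint 4: syllable 1 onset /rs/ has 2 consonants (> 1) → ill-formed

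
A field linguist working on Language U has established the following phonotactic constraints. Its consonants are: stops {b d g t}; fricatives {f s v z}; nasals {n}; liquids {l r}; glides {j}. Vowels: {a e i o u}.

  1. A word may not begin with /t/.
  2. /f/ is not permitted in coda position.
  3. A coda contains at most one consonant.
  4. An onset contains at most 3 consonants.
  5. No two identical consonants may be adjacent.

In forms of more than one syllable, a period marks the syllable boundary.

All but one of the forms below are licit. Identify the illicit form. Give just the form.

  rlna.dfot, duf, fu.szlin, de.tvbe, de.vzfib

rlna.dfot — σ1 onset /rln/ (3C), coda /∅/ ok; σ2 onset /df/ (2C), coda /t/ ok → licit
duf — violates constraint 2: syllable 1 coda contains /f/ → illicit
fu.szlin — σ1 onset /f/, coda /∅/ ok; σ2 onset /szl/ (3C), coda /n/ ok → licit
de.tvbe — σ1 onset /d/, coda /∅/ ok; σ2 onset /tvb/ (3C), coda /∅/ ok → licit
de.vzfib — σ1 onset /d/, coda /∅/ ok; σ2 onset /vzf/ (3C), coda /b/ ok → licit

duf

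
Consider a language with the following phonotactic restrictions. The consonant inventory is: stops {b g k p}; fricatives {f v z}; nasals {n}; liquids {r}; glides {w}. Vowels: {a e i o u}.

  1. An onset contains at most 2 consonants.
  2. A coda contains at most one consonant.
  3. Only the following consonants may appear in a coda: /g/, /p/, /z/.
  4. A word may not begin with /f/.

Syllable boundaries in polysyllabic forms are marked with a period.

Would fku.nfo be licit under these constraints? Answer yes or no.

fku.nfo — violates constraint 4: word begins with /f/ → illicit

no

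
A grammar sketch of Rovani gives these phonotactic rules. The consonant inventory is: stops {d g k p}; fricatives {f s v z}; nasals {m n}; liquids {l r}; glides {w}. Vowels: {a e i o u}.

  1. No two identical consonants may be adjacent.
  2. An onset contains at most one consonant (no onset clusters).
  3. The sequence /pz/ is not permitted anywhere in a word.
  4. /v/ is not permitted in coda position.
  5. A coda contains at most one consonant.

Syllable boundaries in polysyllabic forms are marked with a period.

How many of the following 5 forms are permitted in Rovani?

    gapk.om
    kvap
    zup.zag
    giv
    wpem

0

gapk.om — violates constraint 5: syllable 1 coda /pk/ has 2 consonants (> 1) → not permitted
kvap — violates constraint 2: syllable 1 onset /kv/ has 2 consonants (> 1) → not permitted
zup.zag — violates constraint 3: contains banned sequence /pz/ → not permitted
giv — violates constraint 4: syllable 1 coda contains /v/ → not permitted
wpem — violates constraint 2: syllable 1 onset /wp/ has 2 consonants (> 1) → not permitted
No form is permitted → 0.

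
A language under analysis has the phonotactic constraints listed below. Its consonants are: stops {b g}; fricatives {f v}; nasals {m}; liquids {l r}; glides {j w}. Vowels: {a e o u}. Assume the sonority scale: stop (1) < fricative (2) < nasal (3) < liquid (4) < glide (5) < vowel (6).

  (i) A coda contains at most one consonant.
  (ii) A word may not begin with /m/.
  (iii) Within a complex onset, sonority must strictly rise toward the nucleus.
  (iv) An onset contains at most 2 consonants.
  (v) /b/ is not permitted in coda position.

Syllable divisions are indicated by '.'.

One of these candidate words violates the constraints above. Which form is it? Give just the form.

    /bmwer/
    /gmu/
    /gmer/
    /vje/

/bmwer/ — violates constraint (iv): syllable 1 onset /bmw/ has 3 consonants (> 2) → phonotactically illegal
/gmu/ — σ1 onset /gm/ (1→3 rises), coda /∅/ ok → phonotactically legal
/gmer/ — σ1 onset /gm/ (1→3 rises), coda /r/ ok → phonotactically legal
/vje/ — σ1 onset /vj/ (2→5 rises), coda /∅/ ok → phonotactically legal

/bmwer/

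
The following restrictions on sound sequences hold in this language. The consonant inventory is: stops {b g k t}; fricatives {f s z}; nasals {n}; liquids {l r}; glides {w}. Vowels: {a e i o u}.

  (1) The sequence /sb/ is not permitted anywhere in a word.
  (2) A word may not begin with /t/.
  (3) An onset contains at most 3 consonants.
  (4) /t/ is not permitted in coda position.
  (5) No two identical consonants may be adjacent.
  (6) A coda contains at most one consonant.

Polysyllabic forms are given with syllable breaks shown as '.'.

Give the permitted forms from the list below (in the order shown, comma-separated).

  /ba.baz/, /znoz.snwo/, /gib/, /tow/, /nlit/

/ba.baz/ — σ1 onset /b/, coda /∅/ ok; σ2 onset /b/, coda /z/ ok → permitted
/znoz.snwo/ — σ1 onset /zn/ (2C), coda /z/ ok; σ2 onset /snw/ (3C), coda /∅/ ok → permitted
/gib/ — σ1 onset /g/, coda /b/ ok → permitted
/tow/ — violates constraint 2: word begins with /t/ → not permitted
/nlit/ — violates constraint 4: syllable 1 coda contains /t/ → not permitted

/ba.baz/, /znoz.snwo/, /gib/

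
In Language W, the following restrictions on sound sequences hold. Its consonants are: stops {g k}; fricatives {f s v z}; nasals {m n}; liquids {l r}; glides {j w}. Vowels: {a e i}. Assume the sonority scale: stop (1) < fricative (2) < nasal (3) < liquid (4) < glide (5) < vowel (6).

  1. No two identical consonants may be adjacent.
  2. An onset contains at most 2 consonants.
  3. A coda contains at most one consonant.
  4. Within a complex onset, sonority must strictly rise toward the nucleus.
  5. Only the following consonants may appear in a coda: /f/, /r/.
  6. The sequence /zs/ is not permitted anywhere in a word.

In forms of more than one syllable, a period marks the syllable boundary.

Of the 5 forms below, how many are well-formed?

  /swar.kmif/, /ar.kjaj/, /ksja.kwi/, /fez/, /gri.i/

/swar.kmif/ — σ1 onset /sw/ (2→5 rises), coda /r/ ok; σ2 onset /km/ (1→3 rises), coda /f/ ok → well-formed
/ar.kjaj/ — violates constraint 5: syllable 2 coda contains /j/, which is not a licensed coda consonant → ill-formed
/ksja.kwi/ — violates constraint 2: syllable 1 onset /ksj/ has 3 consonants (> 2) → ill-formed
/fez/ — violates constraint 5: syllable 1 coda contains /z/, which is not a licensed coda consonant → ill-formed
/gri.i/ — σ1 onset /gr/ (1→4 rises), coda /∅/ ok; σ2 onset /∅/, coda /∅/ ok → well-formed
Well-formed: /swar.kmif/, /gri.i/ → 2.

2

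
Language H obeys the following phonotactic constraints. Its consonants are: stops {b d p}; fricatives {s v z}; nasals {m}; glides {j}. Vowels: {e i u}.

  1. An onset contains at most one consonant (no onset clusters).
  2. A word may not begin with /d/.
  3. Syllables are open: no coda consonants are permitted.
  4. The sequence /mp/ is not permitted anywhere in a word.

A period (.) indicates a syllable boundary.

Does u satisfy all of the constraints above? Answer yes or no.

u — σ1 onset /∅/, coda /∅/ ok → well-formed

yes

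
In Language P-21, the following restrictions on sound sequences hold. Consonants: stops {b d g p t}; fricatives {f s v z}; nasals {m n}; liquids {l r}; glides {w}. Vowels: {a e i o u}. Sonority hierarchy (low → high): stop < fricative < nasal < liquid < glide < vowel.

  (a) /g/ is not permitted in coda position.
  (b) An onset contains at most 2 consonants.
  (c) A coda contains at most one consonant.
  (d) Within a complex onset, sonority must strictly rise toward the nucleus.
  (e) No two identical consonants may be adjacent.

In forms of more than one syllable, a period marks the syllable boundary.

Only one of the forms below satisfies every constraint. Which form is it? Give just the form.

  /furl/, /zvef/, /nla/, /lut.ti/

/nla/

/furl/ — violates constraint (c): syllable 1 coda /rl/ has 2 consonants (> 1) → phonotactically illegal
/zvef/ — violates constraint (d): syllable 1 onset /zv/: /z/ (fricative, 2) → /v/ (fricative, 2) does not rise → phonotactically illegal
/nla/ — σ1 onset /nl/ (3→4 rises), coda /∅/ ok → phonotactically legal
/lut.ti/ — violates constraint (e): adjacent identical consonants /tt/ → phonotactically illegal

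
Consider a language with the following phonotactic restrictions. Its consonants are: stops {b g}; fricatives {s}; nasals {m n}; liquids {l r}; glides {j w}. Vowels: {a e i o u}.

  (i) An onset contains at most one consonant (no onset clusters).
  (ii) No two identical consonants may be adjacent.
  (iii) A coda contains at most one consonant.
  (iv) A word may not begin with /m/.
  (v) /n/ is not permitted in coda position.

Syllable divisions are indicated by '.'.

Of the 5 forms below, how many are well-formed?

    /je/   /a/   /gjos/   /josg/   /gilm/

2

/je/ — σ1 onset /j/, coda /∅/ ok → well-formed
/a/ — σ1 onset /∅/, coda /∅/ ok → well-formed
/gjos/ — violates constraint (i): syllable 1 onset /gj/ has 2 consonants (> 1) → ill-formed
/josg/ — violates constraint (iii): syllable 1 coda /sg/ has 2 consonants (> 1) → ill-formed
/gilm/ — violates constraint (iii): syllable 1 coda /lm/ has 2 consonants (> 1) → ill-formed
Well-formed: /je/, /a/ → 2.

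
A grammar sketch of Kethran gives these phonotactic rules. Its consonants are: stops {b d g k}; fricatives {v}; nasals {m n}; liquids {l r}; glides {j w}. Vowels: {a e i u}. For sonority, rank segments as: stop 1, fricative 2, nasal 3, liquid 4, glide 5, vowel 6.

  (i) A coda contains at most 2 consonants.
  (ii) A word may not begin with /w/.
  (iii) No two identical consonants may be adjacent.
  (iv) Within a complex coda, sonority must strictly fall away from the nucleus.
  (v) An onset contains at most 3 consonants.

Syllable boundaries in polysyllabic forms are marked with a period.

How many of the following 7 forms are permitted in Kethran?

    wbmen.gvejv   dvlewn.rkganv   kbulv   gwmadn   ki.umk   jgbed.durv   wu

wbmen.gvejv — violates constraint (ii): word begins with /w/ → not permitted
dvlewn.rkganv — σ1 onset /dvl/ (3C), coda /wn/ (5→3 falls) ok; σ2 onset /rkg/ (3C), coda /nv/ (3→2 falls) ok → permitted
kbulv — σ1 onset /kb/ (2C), coda /lv/ (4→2 falls) ok → permitted
gwmadn — violates constraint (iv): syllable 1 coda /dn/: /d/ (stop, 1) → /n/ (nasal, 3) does not fall → not permitted
ki.umk — σ1 onset /k/, coda /∅/ ok; σ2 onset /∅/, coda /mk/ (3→1 falls) ok → permitted
jgbed.durv — violates constraint (iii): adjacent identical consonants /dd/ → not permitted
wu — violates constraint (ii): word begins with /w/ → not permitted
Permitted: dvlewn.rkganv, kbulv, ki.umk → 3.

3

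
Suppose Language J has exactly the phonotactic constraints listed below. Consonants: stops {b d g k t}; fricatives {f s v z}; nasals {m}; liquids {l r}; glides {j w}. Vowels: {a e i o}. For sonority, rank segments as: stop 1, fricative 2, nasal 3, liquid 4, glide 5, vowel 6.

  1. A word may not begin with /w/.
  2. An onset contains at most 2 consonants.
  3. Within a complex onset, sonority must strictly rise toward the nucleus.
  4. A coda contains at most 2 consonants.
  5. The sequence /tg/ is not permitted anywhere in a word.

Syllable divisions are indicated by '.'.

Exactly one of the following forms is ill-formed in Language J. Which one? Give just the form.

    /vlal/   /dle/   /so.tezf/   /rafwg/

/vlal/ — σ1 onset /vl/ (2→4 rises), coda /l/ ok → well-formed
/dle/ — σ1 onset /dl/ (1→4 rises), coda /∅/ ok → well-formed
/so.tezf/ — σ1 onset /s/, coda /∅/ ok; σ2 onset /t/, coda /zf/ (2C) ok → well-formed
/rafwg/ — violates constraint 4: syllable 1 coda /fwg/ has 3 consonants (> 2) → ill-formed

/rafwg/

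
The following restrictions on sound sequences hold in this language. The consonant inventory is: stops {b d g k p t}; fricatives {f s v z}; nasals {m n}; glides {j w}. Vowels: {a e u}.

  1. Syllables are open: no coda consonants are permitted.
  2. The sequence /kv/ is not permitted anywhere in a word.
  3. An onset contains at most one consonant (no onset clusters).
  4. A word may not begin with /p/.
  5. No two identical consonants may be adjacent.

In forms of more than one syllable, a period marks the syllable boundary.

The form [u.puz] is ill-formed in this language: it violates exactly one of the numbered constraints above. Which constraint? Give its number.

1

[u.puz]: syllable 2 coda /z/ has 1 consonant (> 0).
This is a violation of constraint 1: "Syllables are open: no coda consonants are permitted."
The remaining constraints (2, 3, 4, 5) are satisfied.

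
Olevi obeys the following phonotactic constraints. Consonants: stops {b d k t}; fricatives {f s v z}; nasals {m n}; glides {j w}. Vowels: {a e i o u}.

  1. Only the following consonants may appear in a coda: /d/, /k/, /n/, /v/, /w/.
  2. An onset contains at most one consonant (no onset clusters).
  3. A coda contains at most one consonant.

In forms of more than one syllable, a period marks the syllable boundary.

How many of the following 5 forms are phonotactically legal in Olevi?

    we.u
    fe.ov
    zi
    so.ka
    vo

5

we.u — σ1 onset /w/, coda /∅/ ok; σ2 onset /∅/, coda /∅/ ok → phonotactically legal
fe.ov — σ1 onset /f/, coda /∅/ ok; σ2 onset /∅/, coda /v/ ok → phonotactically legal
zi — σ1 onset /z/, coda /∅/ ok → phonotactically legal
so.ka — σ1 onset /s/, coda /∅/ ok; σ2 onset /k/, coda /∅/ ok → phonotactically legal
vo — σ1 onset /v/, coda /∅/ ok → phonotactically legal
Phonotactically legal: we.u, fe.ov, zi, so.ka, vo → 5.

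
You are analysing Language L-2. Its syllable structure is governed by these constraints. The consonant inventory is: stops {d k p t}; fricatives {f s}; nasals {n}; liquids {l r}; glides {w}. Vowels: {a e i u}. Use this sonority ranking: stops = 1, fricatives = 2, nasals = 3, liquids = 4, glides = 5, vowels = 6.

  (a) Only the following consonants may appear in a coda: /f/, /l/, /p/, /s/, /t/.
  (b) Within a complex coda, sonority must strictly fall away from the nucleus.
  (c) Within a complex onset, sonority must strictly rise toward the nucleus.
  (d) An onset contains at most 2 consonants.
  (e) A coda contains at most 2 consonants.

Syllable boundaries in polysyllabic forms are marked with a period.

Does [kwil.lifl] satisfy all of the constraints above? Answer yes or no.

[kwil.lifl] — violates constraint (b): syllable 2 coda /fl/: /f/ (fricative, 2) → /l/ (liquid, 4) does not fall → ill-formed

no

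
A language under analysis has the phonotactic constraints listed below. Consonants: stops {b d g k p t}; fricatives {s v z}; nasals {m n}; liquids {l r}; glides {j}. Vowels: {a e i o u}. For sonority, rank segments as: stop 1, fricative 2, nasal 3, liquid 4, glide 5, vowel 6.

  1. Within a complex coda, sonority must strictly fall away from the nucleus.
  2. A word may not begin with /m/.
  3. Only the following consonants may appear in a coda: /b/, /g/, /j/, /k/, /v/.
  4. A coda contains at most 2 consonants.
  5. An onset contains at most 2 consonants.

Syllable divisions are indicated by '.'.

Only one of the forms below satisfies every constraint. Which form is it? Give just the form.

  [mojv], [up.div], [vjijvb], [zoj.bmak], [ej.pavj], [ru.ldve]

[mojv] — violates constraint 2: word begins with /m/ → illicit
[up.div] — violates constraint 3: syllable 1 coda contains /p/, which is not a licensed coda consonant → illicit
[vjijvb] — violates constraint 4: syllable 1 coda /jvb/ has 3 consonants (> 2) → illicit
[zoj.bmak] — σ1 onset /z/, coda /j/ ok; σ2 onset /bm/ (2C), coda /k/ ok → licit
[ej.pavj] — violates constraint 1: syllable 2 coda /vj/: /v/ (fricative, 2) → /j/ (glide, 5) does not fall → illicit
[ru.ldve] — violates constraint 5: syllable 2 onset /ldv/ has 3 consonants (> 2) → illicit

[zoj.bmak]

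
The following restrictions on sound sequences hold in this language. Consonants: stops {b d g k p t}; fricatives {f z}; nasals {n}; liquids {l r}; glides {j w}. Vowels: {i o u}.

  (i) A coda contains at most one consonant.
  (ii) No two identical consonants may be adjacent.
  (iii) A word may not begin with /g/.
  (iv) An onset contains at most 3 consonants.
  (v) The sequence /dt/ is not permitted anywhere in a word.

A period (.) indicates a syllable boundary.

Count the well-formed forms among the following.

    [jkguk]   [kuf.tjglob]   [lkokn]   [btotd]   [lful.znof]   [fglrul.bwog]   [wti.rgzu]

3

[jkguk] — σ1 onset /jkg/ (3C), coda /k/ ok → well-formed
[kuf.tjglob] — violates constraint (iv): syllable 2 onset /tjgl/ has 4 consonants (> 3) → ill-formed
[lkokn] — violates constraint (i): syllable 1 coda /kn/ has 2 consonants (> 1) → ill-formed
[btotd] — violates constraint (i): syllable 1 coda /td/ has 2 consonants (> 1) → ill-formed
[lful.znof] — σ1 onset /lf/ (2C), coda /l/ ok; σ2 onset /zn/ (2C), coda /f/ ok → well-formed
[fglrul.bwog] — violates constraint (iv): syllable 1 onset /fglr/ has 4 consonants (> 3) → ill-formed
[wti.rgzu] — σ1 onset /wt/ (2C), coda /∅/ ok; σ2 onset /rgz/ (3C), coda /∅/ ok → well-formed
Well-formed: [jkguk], [lful.znof], [wti.rgzu] → 3.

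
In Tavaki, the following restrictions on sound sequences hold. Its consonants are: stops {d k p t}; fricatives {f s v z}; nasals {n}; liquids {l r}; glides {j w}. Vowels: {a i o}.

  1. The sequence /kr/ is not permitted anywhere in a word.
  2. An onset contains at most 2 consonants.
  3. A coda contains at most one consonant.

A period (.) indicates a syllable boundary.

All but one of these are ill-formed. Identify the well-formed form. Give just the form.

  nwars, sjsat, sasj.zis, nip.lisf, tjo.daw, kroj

tjo.daw

nwars — violates constraint 3: syllable 1 coda /rs/ has 2 consonants (> 1) → ill-formed
sjsat — violates constraint 2: syllable 1 onset /sjs/ has 3 consonants (> 2) → ill-formed
sasj.zis — violates constraint 3: syllable 1 coda /sj/ has 2 consonants (> 1) → ill-formed
nip.lisf — violates constraint 3: syllable 2 coda /sf/ has 2 consonants (> 1) → ill-formed
tjo.daw — σ1 onset /tj/ (2C), coda /∅/ ok; σ2 onset /d/, coda /w/ ok → well-formed
kroj — violates constraint 1: contains banned sequence /kr/ → ill-formed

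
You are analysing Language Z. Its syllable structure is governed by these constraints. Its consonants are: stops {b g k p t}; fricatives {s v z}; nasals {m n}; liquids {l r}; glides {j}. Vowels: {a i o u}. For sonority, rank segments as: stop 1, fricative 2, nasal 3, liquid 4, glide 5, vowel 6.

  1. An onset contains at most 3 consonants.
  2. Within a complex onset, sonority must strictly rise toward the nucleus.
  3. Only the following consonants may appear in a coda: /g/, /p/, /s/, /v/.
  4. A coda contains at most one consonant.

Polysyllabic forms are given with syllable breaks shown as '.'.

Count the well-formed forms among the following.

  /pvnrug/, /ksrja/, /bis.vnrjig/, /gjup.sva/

/pvnrug/ — violates constraint 1: syllable 1 onset /pvnr/ has 4 consonants (> 3) → ill-formed
/ksrja/ — violates constraint 1: syllable 1 onset /ksrj/ has 4 consonants (> 3) → ill-formed
/bis.vnrjig/ — violates constraint 1: syllable 2 onset /vnrj/ has 4 consonants (> 3) → ill-formed
/gjup.sva/ — violates constraint 2: syllable 2 onset /sv/: /s/ (fricative, 2) → /v/ (fricative, 2) does not rise → ill-formed
No form is well-formed → 0.

0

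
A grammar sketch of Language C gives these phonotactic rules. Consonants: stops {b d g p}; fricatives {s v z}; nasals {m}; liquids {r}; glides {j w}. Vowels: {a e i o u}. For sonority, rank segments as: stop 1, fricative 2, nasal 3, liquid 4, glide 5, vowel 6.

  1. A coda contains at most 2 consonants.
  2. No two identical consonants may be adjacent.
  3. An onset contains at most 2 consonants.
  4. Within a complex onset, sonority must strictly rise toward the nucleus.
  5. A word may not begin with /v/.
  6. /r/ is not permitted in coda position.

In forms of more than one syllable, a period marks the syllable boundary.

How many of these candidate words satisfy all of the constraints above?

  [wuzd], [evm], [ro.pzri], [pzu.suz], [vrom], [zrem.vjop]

[wuzd] — σ1 onset /w/, coda /zd/ (2C) ok → permitted
[evm] — σ1 onset /∅/, coda /vm/ (2C) ok → permitted
[ro.pzri] — violates constraint 3: syllable 2 onset /pzr/ has 3 consonants (> 2) → not permitted
[pzu.suz] — σ1 onset /pz/ (1→2 rises), coda /∅/ ok; σ2 onset /s/, coda /z/ ok → permitted
[vrom] — violates constraint 5: word begins with /v/ → not permitted
[zrem.vjop] — σ1 onset /zr/ (2→4 rises), coda /m/ ok; σ2 onset /vj/ (2→5 rises), coda /p/ ok → permitted
Permitted: [wuzd], [evm], [pzu.suz], [zrem.vjop] → 4.

4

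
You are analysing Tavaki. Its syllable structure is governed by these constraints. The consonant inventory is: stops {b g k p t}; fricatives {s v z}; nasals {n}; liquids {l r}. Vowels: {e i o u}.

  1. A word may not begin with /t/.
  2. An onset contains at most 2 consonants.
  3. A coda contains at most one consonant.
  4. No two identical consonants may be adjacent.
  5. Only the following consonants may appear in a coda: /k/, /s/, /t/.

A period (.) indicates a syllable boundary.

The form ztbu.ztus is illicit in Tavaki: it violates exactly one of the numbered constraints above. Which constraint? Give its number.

2

ztbu.ztus: syllable 1 onset /ztb/ has 3 consonants (> 2).
This is a violation of constraint 2: "An onset contains at most 2 consonants."
The remaining constraints (1, 3, 4, 5) are satisfied.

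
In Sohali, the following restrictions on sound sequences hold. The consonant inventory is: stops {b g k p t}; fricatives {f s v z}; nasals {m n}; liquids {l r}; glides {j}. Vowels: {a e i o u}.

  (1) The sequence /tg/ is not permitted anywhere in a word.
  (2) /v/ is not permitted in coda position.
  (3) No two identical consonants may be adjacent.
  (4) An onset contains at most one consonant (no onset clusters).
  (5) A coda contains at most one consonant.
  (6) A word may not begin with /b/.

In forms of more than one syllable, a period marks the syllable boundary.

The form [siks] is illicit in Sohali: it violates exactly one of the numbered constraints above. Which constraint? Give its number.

[siks]: syllable 1 coda /ks/ has 2 consonants (> 1).
This is a violation of constraint 5: "A coda contains at most one consonant."
The remaining constraints (1, 2, 3, 4, 6) are satisfied.

5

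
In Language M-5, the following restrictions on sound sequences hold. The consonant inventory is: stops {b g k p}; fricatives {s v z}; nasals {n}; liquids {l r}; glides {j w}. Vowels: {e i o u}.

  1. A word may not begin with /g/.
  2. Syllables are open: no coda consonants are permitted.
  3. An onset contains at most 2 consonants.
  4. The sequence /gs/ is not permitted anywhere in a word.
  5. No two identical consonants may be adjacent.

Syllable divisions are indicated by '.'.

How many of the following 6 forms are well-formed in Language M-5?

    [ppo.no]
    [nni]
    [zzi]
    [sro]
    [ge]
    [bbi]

1

[ppo.no] — violates constraint 5: adjacent identical consonants /pp/ → ill-formed
[nni] — violates constraint 5: adjacent identical consonants /nn/ → ill-formed
[zzi] — violates constraint 5: adjacent identical consonants /zz/ → ill-formed
[sro] — σ1 onset /sr/ (2C), coda /∅/ ok → well-formed
[ge] — violates constraint 1: word begins with /g/ → ill-formed
[bbi] — violates constraint 5: adjacent identical consonants /bb/ → ill-formed
Well-formed: [sro] → 1.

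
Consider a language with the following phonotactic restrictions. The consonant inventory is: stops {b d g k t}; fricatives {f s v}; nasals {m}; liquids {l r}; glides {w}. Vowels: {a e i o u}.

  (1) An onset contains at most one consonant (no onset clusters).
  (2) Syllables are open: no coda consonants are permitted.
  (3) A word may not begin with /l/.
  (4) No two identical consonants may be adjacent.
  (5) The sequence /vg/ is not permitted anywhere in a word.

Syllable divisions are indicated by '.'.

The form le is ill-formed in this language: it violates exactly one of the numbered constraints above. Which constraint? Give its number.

le: word begins with /l/.
This is a violation of constraint 3: "A word may not begin with /l/."
The remaining constraints (1, 2, 4, 5) are satisfied.

3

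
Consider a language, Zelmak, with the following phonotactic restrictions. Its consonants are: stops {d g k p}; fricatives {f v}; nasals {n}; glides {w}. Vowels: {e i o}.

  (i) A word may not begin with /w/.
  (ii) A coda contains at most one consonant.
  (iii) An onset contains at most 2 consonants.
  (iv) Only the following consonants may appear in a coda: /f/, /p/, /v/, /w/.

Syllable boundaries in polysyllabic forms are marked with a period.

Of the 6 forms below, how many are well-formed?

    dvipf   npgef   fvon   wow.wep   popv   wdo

dvipf — violates constraint (ii): syllable 1 coda /pf/ has 2 consonants (> 1) → ill-formed
npgef — violates constraint (iii): syllable 1 onset /npg/ has 3 consonants (> 2) → ill-formed
fvon — violates constraint (iv): syllable 1 coda contains /n/, which is not a licensed coda consonant → ill-formed
wow.wep — violates constraint (i): word begins with /w/ → ill-formed
popv — violates constraint (ii): syllable 1 coda /pv/ has 2 consonants (> 1) → ill-formed
wdo — violates constraint (i): word begins with /w/ → ill-formed
No form is well-formed → 0.

0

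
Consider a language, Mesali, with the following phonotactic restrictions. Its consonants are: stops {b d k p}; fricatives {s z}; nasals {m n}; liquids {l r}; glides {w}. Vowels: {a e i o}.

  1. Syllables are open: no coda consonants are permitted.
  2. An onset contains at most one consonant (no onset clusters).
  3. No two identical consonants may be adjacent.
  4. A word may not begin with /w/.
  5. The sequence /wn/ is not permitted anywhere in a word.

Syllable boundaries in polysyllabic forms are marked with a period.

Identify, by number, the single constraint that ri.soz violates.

1

ri.soz: syllable 2 coda /z/ has 1 consonant (> 0).
This is a violation of constraint 1: "Syllables are open: no coda consonants are permitted."
The remaining constraints (2, 3, 4, 5) are satisfied.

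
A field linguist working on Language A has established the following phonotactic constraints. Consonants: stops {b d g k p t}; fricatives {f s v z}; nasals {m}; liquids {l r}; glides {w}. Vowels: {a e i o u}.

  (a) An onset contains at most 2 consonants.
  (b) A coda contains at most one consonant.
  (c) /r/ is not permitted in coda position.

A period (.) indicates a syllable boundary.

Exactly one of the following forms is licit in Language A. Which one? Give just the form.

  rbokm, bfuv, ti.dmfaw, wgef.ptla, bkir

rbokm — violates constraint (b): syllable 1 coda /km/ has 2 consonants (> 1) → illicit
bfuv — σ1 onset /bf/ (2C), coda /v/ ok → licit
ti.dmfaw — violates constraint (a): syllable 2 onset /dmf/ has 3 consonants (> 2) → illicit
wgef.ptla — violates constraint (a): syllable 2 onset /ptl/ has 3 consonants (> 2) → illicit
bkir — violates constraint (c): syllable 1 coda contains /r/ → illicit

bfuv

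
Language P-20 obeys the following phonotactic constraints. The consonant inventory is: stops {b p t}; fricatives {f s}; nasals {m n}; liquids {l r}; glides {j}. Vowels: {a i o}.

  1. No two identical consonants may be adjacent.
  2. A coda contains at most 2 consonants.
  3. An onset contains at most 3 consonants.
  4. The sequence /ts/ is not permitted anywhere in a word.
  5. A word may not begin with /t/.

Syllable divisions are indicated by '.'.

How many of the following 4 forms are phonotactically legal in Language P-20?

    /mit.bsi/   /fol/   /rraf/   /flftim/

/mit.bsi/ — σ1 onset /m/, coda /t/ ok; σ2 onset /bs/ (2C), coda /∅/ ok → phonotactically legal
/fol/ — σ1 onset /f/, coda /l/ ok → phonotactically legal
/rraf/ — violates constraint 1: adjacent identical consonants /rr/ → phonotactically illegal
/flftim/ — violates constraint 3: syllable 1 onset /flft/ has 4 consonants (> 3) → phonotactically illegal
Phonotactically legal: /mit.bsi/, /fol/ → 2.

2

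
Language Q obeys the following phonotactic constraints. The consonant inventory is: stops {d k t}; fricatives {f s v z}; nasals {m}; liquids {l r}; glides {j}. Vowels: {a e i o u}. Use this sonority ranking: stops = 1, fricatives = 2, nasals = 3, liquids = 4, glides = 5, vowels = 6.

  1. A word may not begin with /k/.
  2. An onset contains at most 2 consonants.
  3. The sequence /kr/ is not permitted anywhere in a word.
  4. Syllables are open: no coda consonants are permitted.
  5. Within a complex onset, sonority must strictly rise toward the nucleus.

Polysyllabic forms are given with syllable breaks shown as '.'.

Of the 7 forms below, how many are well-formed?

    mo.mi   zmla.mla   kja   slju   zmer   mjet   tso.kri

1

mo.mi — σ1 onset /m/, coda /∅/ ok; σ2 onset /m/, coda /∅/ ok → well-formed
zmla.mla — violates constraint 2: syllable 1 onset /zml/ has 3 consonants (> 2) → ill-formed
kja — violates constraint 1: word begins with /k/ → ill-formed
slju — violates constraint 2: syllable 1 onset /slj/ has 3 consonants (> 2) → ill-formed
zmer — violates constraint 4: syllable 1 coda /r/ has 1 consonant (> 0) → ill-formed
mjet — violates constraint 4: syllable 1 coda /t/ has 1 consonant (> 0) → ill-formed
tso.kri — violates constraint 3: contains banned sequence /kr/ → ill-formed
Well-formed: mo.mi → 1.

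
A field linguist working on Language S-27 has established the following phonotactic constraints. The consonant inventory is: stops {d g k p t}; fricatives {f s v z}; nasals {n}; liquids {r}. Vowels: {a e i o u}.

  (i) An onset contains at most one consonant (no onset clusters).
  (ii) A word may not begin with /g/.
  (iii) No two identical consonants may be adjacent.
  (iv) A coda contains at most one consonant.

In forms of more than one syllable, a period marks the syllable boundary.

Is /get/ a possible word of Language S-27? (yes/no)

no

/get/ — violates constraint (ii): word begins with /g/ → phonotactically illegal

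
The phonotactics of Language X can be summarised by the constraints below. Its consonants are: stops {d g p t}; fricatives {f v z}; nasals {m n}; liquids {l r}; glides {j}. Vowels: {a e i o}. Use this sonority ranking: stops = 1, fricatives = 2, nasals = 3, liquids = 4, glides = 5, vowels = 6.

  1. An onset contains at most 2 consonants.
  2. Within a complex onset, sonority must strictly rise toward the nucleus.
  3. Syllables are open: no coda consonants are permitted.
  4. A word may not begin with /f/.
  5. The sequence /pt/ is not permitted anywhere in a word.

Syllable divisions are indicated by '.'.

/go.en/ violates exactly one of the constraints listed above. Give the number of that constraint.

/go.en/: syllable 2 coda /n/ has 1 consonant (> 0).
This is a violation of constraint 3: "Syllables are open: no coda consonants are permitted."
The remaining constraints (1, 2, 4, 5) are satisfied.

3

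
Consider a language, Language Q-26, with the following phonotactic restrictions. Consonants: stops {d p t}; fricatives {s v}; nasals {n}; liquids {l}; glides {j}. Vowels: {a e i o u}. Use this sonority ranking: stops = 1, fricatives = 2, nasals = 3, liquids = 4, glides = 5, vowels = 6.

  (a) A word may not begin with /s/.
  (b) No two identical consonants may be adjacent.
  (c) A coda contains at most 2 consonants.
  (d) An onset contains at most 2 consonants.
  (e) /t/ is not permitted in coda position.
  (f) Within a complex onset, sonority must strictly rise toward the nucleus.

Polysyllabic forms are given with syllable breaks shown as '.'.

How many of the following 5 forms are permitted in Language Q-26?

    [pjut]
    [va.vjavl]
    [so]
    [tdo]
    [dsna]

1

[pjut] — violates constraint (e): syllable 1 coda contains /t/ → not permitted
[va.vjavl] — σ1 onset /v/, coda /∅/ ok; σ2 onset /vj/ (2→5 rises), coda /vl/ (2C) ok → permitted
[so] — violates constraint (a): word begins with /s/ → not permitted
[tdo] — violates constraint (f): syllable 1 onset /td/: /t/ (stop, 1) → /d/ (stop, 1) does not rise → not permitted
[dsna] — violates constraint (d): syllable 1 onset /dsn/ has 3 consonants (> 2) → not permitted
Permitted: [va.vjavl] → 1.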